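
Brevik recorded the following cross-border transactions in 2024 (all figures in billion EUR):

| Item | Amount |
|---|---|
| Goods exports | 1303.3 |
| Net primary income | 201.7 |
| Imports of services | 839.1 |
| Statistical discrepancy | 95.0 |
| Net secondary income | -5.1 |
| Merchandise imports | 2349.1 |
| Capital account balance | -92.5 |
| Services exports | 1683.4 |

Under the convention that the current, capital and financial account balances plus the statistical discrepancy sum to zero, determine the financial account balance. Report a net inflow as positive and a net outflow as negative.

2.4

Goods balance = 1303.3 - 2349.1 = -1045.8
Services balance = 1683.4 - 839.1 = 844.3
Trade balance (goods + services) = -1045.8 + 844.3 = -201.5
Net primary income = 201.7
Net secondary income = -5.1
Current account = -201.5 + 201.7 + (-5.1) = -4.9
Financial account = -(-4.9 + (-92.5) + 95.0) = 2.4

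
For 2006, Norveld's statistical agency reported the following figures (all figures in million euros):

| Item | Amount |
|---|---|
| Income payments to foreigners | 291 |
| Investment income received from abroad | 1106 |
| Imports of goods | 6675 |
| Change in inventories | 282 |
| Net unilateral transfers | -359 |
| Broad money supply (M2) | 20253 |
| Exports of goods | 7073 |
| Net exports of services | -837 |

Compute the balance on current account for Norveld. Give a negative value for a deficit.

Goods balance = 7073 - 6675 = 398
Services balance = -837
Trade balance (goods + services) = 398 + (-837) = -439
Net primary income = 1106 - 291 = 815
Net secondary income = -359
Current account = -439 + 815 + (-359) = 17

17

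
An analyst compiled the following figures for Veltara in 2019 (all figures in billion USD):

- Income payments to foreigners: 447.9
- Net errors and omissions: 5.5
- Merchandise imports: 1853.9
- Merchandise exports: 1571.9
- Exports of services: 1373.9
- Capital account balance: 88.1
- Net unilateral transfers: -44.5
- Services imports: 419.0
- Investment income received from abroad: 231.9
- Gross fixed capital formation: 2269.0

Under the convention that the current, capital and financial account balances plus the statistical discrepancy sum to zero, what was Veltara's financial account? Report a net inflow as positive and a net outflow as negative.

Goods balance = 1571.9 - 1853.9 = -282.0
Services balance = 1373.9 - 419.0 = 954.9
Trade balance (goods + services) = -282.0 + 954.9 = 672.9
Net primary income = 231.9 - 447.9 = -216.0
Net secondary income = -44.5
Current account = 672.9 + (-216.0) + (-44.5) = 412.4
Financial account = -(412.4 + 88.1 + 5.5) = -506.0

-506.0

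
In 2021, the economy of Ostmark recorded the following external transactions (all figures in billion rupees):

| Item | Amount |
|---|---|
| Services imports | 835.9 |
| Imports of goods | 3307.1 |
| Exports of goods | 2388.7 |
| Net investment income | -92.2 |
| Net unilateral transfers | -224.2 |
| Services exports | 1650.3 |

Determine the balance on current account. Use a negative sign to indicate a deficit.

-420.4

Goods balance = 2388.7 - 3307.1 = -918.4
Services balance = 1650.3 - 835.9 = 814.4
Trade balance (goods + services) = -918.4 + 814.4 = -104.0
Net primary income = -92.2
Net secondary income = -224.2
Current account = -104.0 + (-92.2) + (-224.2) = -420.4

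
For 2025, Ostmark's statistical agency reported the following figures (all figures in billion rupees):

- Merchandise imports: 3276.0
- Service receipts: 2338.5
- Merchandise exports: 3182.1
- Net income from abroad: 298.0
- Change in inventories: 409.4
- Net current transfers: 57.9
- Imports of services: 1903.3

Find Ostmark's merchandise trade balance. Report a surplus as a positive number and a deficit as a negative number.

-93.9

Goods balance = 3182.1 - 3276.0 = -93.9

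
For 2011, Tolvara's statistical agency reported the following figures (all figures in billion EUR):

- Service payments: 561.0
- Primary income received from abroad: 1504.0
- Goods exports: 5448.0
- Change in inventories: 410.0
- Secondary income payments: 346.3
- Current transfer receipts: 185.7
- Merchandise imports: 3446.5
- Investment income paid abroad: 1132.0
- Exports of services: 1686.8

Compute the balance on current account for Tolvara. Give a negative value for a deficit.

3338.7

Goods balance = 5448.0 - 3446.5 = 2001.5
Services balance = 1686.8 - 561.0 = 1125.8
Trade balance (goods + services) = 2001.5 + 1125.8 = 3127.3
Net primary income = 1504.0 - 1132.0 = 372.0
Net secondary income = 185.7 - 346.3 = -160.6
Current account = 3127.3 + 372.0 + (-160.6) = 3338.7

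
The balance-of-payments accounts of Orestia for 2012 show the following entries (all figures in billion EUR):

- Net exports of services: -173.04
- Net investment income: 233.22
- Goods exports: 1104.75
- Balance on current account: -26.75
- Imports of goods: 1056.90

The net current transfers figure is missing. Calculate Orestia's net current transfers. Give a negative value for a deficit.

-134.78

Current account = goods balance + services balance + net primary income + net secondary income
Sum of the known components = 108.03
Net current transfers = CA - (known components) = -26.75 - 108.03 = -134.78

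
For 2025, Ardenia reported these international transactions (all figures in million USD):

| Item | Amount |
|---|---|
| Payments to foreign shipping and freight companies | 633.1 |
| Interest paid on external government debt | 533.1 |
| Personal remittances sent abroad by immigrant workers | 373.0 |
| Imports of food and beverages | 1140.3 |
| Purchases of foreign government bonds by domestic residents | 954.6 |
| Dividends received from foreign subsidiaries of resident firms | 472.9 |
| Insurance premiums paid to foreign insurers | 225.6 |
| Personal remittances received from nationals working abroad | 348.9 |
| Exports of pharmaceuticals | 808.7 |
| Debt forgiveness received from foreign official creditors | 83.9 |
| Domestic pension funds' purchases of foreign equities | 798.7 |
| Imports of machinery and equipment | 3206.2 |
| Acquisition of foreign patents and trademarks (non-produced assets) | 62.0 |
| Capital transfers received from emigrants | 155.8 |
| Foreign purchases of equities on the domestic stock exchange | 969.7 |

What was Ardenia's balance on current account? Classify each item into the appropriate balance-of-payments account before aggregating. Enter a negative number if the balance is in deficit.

Goods: -3206.2 - 1140.3 + 808.7 = -3537.8
Services: -225.6 - 633.1 = -858.7
Primary income: -533.1 + 472.9 = -60.2
Secondary income: 348.9 - 373.0 = -24.1
Current account = (-3537.8) + (-858.7) + (-60.2) + (-24.1) = -4480.8
(Excluded from the current account — financial account: purchases of foreign government bonds by domestic residents 954.6, domestic pension funds' purchases of foreign equities 798.7, foreign purchases of equities on the domestic stock exchange 969.7; capital account: debt forgiveness received from foreign official creditors 83.9, acquisition of foreign patents and trademarks (non-produced assets) 62.0, capital transfers received from emigrants 155.8.)

-4480.8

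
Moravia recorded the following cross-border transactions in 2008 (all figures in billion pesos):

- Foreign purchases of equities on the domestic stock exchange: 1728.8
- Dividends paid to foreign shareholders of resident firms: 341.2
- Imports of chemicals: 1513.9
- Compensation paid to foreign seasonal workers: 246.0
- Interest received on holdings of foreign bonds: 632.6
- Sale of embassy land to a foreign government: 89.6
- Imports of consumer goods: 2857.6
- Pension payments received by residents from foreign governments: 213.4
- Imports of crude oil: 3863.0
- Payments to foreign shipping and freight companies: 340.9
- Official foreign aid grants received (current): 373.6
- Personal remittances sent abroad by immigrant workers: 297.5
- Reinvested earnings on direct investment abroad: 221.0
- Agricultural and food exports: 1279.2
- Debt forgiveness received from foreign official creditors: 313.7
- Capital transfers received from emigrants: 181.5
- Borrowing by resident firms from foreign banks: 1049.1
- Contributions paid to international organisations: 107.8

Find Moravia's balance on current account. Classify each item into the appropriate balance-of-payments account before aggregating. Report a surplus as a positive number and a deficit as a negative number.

Goods: -2857.6 - 1513.9 - 3863.0 + 1279.2 = -6955.3
Services: -340.9
Primary income: -341.2 + 221.0 + 632.6 - 246.0 = 266.4
Secondary income: -297.5 - 107.8 + 213.4 + 373.6 = 181.7
Current account = (-6955.3) + (-340.9) + 266.4 + 181.7 = -6848.1
(Excluded from the current account — financial account: foreign purchases of equities on the domestic stock exchange 1728.8, borrowing by resident firms from foreign banks 1049.1; capital account: sale of embassy land to a foreign government 89.6, debt forgiveness received from foreign official creditors 313.7, capital transfers received from emigrants 181.5.)

-6848.1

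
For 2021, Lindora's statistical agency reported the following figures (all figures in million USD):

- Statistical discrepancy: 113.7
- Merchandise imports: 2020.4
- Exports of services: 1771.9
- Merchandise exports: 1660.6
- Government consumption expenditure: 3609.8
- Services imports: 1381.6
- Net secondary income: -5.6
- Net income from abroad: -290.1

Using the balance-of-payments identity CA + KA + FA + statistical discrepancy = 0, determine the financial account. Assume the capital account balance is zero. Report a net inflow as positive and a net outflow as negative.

Goods balance = 1660.6 - 2020.4 = -359.8
Services balance = 1771.9 - 1381.6 = 390.3
Trade balance (goods + services) = -359.8 + 390.3 = 30.5
Net primary income = -290.1
Net secondary income = -5.6
Current account = 30.5 + (-290.1) + (-5.6) = -265.2
Financial account = -(-265.2 + 113.7) = 151.5

151.5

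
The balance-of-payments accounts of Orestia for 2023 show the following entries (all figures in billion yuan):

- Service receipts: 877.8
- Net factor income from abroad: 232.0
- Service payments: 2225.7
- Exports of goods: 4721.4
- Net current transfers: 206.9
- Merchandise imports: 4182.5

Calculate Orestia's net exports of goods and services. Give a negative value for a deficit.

Goods balance = 4721.4 - 4182.5 = 538.9
Services balance = 877.8 - 2225.7 = -1347.9
Trade balance (goods + services) = 538.9 + (-1347.9) = -809.0

-809.0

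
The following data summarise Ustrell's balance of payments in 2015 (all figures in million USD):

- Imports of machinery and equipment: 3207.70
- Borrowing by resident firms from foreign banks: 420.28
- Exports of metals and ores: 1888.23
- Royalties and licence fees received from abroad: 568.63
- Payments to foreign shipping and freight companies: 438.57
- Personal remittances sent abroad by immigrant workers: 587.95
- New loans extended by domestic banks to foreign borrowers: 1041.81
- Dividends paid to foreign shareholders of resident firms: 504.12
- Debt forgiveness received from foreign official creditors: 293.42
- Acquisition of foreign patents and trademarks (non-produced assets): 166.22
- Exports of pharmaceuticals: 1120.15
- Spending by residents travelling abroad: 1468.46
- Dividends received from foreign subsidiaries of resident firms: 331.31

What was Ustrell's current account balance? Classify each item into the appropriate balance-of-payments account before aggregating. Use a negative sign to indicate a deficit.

-2298.48

Goods: 1888.23 + 1120.15 - 3207.70 = -199.32
Services: 568.63 - 438.57 - 1468.46 = -1338.40
Primary income: 331.31 - 504.12 = -172.81
Secondary income: -587.95
Current account = (-199.32) + (-1338.40) + (-172.81) + (-587.95) = -2298.48
(Excluded from the current account — financial account: borrowing by resident firms from foreign banks 420.28, new loans extended by domestic banks to foreign borrowers 1041.81; capital account: debt forgiveness received from foreign official creditors 293.42, acquisition of foreign patents and trademarks (non-produced assets) 166.22.)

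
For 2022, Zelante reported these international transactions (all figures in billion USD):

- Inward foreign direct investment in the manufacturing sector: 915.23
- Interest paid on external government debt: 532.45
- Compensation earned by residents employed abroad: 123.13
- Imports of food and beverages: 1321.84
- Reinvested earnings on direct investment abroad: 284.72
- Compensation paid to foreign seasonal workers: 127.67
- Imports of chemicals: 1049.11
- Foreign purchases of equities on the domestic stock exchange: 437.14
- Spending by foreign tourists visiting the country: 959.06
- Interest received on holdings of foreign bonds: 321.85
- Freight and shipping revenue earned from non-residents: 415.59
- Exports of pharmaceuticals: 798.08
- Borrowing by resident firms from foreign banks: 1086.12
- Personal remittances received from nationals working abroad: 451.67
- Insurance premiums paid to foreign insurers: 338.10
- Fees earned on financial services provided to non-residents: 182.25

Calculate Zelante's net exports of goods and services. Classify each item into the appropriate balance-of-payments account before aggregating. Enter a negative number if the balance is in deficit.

-354.07

Goods: -1049.11 + 798.08 - 1321.84 = -1572.87
Services: -338.10 + 415.59 + 959.06 + 182.25 = 1218.80
Trade balance = -1572.87 + 1218.80 = -354.07
(Excluded from the trade balance — financial account: inward foreign direct investment in the manufacturing sector 915.23, foreign purchases of equities on the domestic stock exchange 437.14, borrowing by resident firms from foreign banks 1086.12; primary income: interest paid on external government debt 532.45, compensation earned by residents employed abroad 123.13, reinvested earnings on direct investment abroad 284.72, compensation paid to foreign seasonal workers 127.67, interest received on holdings of foreign bonds 321.85; secondary income: personal remittances received from nationals working abroad 451.67.)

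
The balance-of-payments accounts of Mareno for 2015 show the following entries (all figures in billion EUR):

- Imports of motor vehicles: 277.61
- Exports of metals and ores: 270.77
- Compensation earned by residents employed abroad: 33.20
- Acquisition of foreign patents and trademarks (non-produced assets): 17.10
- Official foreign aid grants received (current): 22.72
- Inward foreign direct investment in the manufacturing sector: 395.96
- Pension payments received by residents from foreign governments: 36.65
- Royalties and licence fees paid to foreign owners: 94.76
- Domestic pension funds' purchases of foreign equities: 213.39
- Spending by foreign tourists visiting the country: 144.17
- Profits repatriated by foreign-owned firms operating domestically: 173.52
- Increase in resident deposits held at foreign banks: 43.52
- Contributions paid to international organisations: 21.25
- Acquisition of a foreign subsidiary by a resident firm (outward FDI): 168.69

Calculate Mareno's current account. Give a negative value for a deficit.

Goods: -277.61 + 270.77 = -6.84
Services: -94.76 + 144.17 = 49.41
Primary income: 33.20 - 173.52 = -140.32
Secondary income: -21.25 + 22.72 + 36.65 = 38.12
Current account = (-6.84) + 49.41 + (-140.32) + 38.12 = -59.63
(Excluded from the current account — capital account: acquisition of foreign patents and trademarks (non-produced assets) 17.10; financial account: inward foreign direct investment in the manufacturing sector 395.96, domestic pension funds' purchases of foreign equities 213.39, increase in resident deposits held at foreign banks 43.52, acquisition of a foreign subsidiary by a resident firm (outward FDI) 168.69.)

-59.63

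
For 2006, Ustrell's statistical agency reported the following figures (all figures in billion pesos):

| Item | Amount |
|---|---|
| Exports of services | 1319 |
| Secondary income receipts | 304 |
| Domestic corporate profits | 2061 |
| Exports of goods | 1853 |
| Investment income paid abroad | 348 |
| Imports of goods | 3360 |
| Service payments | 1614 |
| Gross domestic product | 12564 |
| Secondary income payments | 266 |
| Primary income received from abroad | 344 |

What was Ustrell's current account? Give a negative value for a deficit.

Goods balance = 1853 - 3360 = -1507
Services balance = 1319 - 1614 = -295
Trade balance (goods + services) = -1507 + (-295) = -1802
Net primary income = 344 - 348 = -4
Net secondary income = 304 - 266 = 38
Current account = -1802 + (-4) + 38 = -1768

-1768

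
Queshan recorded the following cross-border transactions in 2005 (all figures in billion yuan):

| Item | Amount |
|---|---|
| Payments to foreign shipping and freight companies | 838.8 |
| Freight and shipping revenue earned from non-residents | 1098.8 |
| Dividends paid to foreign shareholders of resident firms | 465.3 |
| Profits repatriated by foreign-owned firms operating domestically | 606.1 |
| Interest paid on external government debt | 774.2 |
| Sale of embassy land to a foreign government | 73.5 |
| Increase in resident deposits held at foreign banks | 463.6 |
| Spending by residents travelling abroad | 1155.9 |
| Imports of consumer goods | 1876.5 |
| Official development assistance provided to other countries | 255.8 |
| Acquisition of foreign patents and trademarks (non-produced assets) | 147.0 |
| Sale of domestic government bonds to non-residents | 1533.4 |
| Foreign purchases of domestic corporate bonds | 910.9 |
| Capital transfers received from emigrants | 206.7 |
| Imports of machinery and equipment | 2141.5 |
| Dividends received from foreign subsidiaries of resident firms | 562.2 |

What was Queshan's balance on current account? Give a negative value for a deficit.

Goods: -1876.5 - 2141.5 = -4018.0
Services: -838.8 + 1098.8 - 1155.9 = -895.9
Primary income: -774.2 + 562.2 - 465.3 - 606.1 = -1283.4
Secondary income: -255.8
Current account = (-4018.0) + (-895.9) + (-1283.4) + (-255.8) = -6453.1
(Excluded from the current account — capital account: sale of embassy land to a foreign government 73.5, acquisition of foreign patents and trademarks (non-produced assets) 147.0, capital transfers received from emigrants 206.7; financial account: increase in resident deposits held at foreign banks 463.6, sale of domestic government bonds to non-residents 1533.4, foreign purchases of domestic corporate bonds 910.9.)

-6453.1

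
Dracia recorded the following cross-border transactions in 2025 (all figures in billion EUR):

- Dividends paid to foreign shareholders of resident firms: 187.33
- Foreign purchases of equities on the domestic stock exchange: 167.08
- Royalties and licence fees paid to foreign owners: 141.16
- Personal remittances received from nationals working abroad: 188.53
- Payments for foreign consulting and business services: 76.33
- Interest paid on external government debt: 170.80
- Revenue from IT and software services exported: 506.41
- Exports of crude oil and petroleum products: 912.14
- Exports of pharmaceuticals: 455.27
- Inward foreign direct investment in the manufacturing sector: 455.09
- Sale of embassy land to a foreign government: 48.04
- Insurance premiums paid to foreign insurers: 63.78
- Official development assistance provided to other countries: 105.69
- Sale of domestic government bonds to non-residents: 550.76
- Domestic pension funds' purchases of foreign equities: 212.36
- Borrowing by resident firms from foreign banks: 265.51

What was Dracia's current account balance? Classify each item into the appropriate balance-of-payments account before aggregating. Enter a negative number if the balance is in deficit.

1317.26

Goods: 455.27 + 912.14 = 1367.41
Services: -76.33 - 63.78 - 141.16 + 506.41 = 225.14
Primary income: -187.33 - 170.80 = -358.13
Secondary income: -105.69 + 188.53 = 82.84
Current account = 1367.41 + 225.14 + (-358.13) + 82.84 = 1317.26
(Excluded from the current account — financial account: foreign purchases of equities on the domestic stock exchange 167.08, inward foreign direct investment in the manufacturing sector 455.09, sale of domestic government bonds to non-residents 550.76, domestic pension funds' purchases of foreign equities 212.36, borrowing by resident firms from foreign banks 265.51; capital account: sale of embassy land to a foreign government 48.04.)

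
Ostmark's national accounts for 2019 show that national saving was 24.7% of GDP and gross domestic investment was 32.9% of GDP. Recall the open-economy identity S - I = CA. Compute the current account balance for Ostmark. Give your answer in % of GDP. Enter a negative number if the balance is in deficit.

-8.2

S - I = CA (net lending to the rest of the world).
CA = S - I = 24.7 - 32.9 = -8.2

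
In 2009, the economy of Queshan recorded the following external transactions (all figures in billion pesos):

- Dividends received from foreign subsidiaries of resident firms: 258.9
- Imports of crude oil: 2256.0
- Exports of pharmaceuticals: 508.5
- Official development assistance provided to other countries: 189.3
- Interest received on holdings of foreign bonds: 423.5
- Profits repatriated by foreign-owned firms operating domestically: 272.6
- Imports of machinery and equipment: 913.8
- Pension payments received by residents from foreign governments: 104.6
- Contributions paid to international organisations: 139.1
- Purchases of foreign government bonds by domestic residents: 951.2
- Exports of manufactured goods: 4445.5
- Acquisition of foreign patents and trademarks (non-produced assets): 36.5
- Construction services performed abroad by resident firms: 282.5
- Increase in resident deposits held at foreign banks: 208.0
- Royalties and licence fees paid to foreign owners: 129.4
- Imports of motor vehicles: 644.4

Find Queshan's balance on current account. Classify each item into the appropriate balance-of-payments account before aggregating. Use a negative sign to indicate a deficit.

1478.9

Goods: 508.5 - 913.8 - 644.4 + 4445.5 - 2256.0 = 1139.8
Services: 282.5 - 129.4 = 153.1
Primary income: -272.6 + 258.9 + 423.5 = 409.8
Secondary income: -139.1 - 189.3 + 104.6 = -223.8
Current account = 1139.8 + 153.1 + 409.8 + (-223.8) = 1478.9
(Excluded from the current account — financial account: purchases of foreign government bonds by domestic residents 951.2, increase in resident deposits held at foreign banks 208.0; capital account: acquisition of foreign patents and trademarks (non-produced assets) 36.5.)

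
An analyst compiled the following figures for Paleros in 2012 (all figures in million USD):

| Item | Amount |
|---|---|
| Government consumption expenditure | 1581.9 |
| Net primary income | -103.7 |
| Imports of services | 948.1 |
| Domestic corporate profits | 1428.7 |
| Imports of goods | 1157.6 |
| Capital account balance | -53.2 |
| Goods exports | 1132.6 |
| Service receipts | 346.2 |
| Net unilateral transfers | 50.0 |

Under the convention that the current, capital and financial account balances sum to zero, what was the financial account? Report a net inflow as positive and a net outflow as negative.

Goods balance = 1132.6 - 1157.6 = -25.0
Services balance = 346.2 - 948.1 = -601.9
Trade balance (goods + services) = -25.0 + (-601.9) = -626.9
Net primary income = -103.7
Net secondary income = 50.0
Current account = -626.9 + (-103.7) + 50.0 = -680.6
Financial account = -(-680.6 + (-53.2)) = 733.8

733.8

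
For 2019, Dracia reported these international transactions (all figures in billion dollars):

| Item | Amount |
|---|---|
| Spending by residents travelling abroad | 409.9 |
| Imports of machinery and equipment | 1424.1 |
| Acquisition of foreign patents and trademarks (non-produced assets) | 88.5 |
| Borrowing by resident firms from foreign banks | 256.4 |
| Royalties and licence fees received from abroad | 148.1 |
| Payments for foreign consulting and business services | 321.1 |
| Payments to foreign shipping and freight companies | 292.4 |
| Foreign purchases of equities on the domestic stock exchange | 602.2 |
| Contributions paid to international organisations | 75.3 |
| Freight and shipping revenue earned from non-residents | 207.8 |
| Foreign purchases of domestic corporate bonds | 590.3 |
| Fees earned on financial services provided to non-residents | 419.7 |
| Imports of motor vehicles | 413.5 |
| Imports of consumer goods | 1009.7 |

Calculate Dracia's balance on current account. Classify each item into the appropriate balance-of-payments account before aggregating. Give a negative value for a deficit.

Goods: -413.5 - 1009.7 - 1424.1 = -2847.3
Services: -292.4 + 148.1 - 321.1 + 207.8 - 409.9 + 419.7 = -247.8
Secondary income: -75.3
Current account = (-2847.3) + (-247.8) + (-75.3) = -3170.4
(Excluded from the current account — capital account: acquisition of foreign patents and trademarks (non-produced assets) 88.5; financial account: borrowing by resident firms from foreign banks 256.4, foreign purchases of equities on the domestic stock exchange 602.2, foreign purchases of domestic corporate bonds 590.3.)

-3170.4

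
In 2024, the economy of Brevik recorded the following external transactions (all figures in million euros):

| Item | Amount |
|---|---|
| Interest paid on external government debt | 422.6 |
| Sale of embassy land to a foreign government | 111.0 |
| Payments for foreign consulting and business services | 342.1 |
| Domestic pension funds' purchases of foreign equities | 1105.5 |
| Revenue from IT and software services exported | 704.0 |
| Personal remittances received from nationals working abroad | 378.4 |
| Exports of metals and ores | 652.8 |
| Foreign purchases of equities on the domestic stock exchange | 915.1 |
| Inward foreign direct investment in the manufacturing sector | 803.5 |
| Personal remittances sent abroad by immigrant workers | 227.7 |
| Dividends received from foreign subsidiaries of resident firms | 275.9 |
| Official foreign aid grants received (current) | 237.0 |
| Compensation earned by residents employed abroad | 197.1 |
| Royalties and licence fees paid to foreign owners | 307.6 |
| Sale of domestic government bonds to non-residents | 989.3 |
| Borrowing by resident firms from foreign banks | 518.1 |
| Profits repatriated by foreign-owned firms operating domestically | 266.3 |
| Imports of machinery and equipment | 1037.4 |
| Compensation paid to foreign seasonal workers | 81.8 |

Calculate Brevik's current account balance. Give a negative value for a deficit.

-240.3

Goods: -1037.4 + 652.8 = -384.6
Services: -342.1 - 307.6 + 704.0 = 54.3
Primary income: 197.1 - 422.6 - 266.3 + 275.9 - 81.8 = -297.7
Secondary income: -227.7 + 378.4 + 237.0 = 387.7
Current account = (-384.6) + 54.3 + (-297.7) + 387.7 = -240.3
(Excluded from the current account — capital account: sale of embassy land to a foreign government 111.0; financial account: domestic pension funds' purchases of foreign equities 1105.5, foreign purchases of equities on the domestic stock exchange 915.1, inward foreign direct investment in the manufacturing sector 803.5, sale of domestic government bonds to non-residents 989.3, borrowing by resident firms from foreign banks 518.1.)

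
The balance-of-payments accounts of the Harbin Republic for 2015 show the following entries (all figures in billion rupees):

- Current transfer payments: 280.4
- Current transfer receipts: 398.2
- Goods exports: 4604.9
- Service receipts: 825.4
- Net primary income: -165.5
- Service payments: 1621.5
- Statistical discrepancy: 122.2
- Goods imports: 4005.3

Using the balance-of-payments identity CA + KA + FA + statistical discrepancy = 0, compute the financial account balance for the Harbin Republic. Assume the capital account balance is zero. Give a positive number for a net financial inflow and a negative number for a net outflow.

Goods balance = 4604.9 - 4005.3 = 599.6
Services balance = 825.4 - 1621.5 = -796.1
Trade balance (goods + services) = 599.6 + (-796.1) = -196.5
Net primary income = -165.5
Net secondary income = 398.2 - 280.4 = 117.8
Current account = -196.5 + (-165.5) + 117.8 = -244.2
Financial account = -(-244.2 + 122.2) = 122.0

122.0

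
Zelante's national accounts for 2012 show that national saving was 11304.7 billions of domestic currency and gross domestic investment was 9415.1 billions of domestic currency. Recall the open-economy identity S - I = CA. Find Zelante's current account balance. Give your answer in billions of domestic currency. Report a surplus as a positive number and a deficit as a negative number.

1889.6

S - I = CA (net lending to the rest of the world).
CA = S - I = 11304.7 - 9415.1 = 1889.6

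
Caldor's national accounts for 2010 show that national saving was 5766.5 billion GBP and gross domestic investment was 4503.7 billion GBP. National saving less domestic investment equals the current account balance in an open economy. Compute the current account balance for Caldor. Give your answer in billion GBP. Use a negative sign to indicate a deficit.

S - I = CA (net lending to the rest of the world).
CA = S - I = 5766.5 - 4503.7 = 1262.8

1262.8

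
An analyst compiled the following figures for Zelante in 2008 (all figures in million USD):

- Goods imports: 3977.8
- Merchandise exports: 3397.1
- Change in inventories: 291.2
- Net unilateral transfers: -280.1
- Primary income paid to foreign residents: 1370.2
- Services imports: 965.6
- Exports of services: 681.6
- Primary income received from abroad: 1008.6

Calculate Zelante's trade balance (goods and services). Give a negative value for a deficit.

Goods balance = 3397.1 - 3977.8 = -580.7
Services balance = 681.6 - 965.6 = -284.0
Trade balance (goods + services) = -580.7 + (-284.0) = -864.7

-864.7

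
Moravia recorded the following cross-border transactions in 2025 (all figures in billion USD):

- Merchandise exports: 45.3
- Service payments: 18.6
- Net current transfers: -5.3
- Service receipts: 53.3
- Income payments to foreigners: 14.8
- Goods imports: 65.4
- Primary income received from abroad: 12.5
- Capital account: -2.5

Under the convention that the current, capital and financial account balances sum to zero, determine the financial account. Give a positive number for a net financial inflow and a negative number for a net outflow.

-4.5

Goods balance = 45.3 - 65.4 = -20.1
Services balance = 53.3 - 18.6 = 34.7
Trade balance (goods + services) = -20.1 + 34.7 = 14.6
Net primary income = 12.5 - 14.8 = -2.3
Net secondary income = -5.3
Current account = 14.6 + (-2.3) + (-5.3) = 7.0
Financial account = -(7.0 + (-2.5)) = -4.5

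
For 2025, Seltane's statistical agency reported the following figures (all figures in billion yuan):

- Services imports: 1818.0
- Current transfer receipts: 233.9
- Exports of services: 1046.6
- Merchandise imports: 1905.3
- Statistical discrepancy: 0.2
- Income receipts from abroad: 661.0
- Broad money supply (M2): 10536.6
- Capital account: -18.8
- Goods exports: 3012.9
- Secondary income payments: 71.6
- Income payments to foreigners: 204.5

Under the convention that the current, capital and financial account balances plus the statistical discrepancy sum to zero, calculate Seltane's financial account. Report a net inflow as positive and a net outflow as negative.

Goods balance = 3012.9 - 1905.3 = 1107.6
Services balance = 1046.6 - 1818.0 = -771.4
Trade balance (goods + services) = 1107.6 + (-771.4) = 336.2
Net primary income = 661.0 - 204.5 = 456.5
Net secondary income = 233.9 - 71.6 = 162.3
Current account = 336.2 + 456.5 + 162.3 = 955.0
Financial account = -(955.0 + (-18.8) + 0.2) = -936.4

-936.4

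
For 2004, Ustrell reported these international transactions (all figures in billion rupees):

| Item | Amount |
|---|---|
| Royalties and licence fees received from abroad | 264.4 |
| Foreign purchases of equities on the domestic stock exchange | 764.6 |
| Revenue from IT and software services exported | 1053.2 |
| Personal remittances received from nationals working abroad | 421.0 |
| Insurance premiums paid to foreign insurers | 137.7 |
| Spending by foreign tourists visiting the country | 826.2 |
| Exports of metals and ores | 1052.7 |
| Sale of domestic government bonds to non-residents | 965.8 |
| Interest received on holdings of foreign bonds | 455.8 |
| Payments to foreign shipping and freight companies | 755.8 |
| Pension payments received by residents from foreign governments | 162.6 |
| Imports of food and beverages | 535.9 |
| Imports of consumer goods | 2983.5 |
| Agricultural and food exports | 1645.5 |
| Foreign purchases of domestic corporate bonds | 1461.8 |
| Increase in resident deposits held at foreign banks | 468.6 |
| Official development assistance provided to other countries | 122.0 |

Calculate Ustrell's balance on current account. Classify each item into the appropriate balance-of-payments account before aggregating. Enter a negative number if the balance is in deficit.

1346.5

Goods: 1052.7 - 2983.5 - 535.9 + 1645.5 = -821.2
Services: 826.2 - 137.7 + 1053.2 + 264.4 - 755.8 = 1250.3
Primary income: 455.8
Secondary income: 421.0 - 122.0 + 162.6 = 461.6
Current account = (-821.2) + 1250.3 + 455.8 + 461.6 = 1346.5
(Excluded from the current account — financial account: foreign purchases of equities on the domestic stock exchange 764.6, sale of domestic government bonds to non-residents 965.8, foreign purchases of domestic corporate bonds 1461.8, increase in resident deposits held at foreign banks 468.6.)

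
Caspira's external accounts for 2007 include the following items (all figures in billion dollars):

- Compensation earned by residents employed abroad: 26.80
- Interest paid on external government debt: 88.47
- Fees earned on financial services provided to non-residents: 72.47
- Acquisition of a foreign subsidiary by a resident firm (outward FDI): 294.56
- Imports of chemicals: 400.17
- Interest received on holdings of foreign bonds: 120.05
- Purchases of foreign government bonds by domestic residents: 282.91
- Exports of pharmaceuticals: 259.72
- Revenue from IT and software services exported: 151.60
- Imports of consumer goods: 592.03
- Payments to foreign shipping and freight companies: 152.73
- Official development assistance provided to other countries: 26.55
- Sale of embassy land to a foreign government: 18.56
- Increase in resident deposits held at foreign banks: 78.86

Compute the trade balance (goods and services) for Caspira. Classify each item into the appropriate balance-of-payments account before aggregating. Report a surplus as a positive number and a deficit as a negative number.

-661.14

Goods: 259.72 - 400.17 - 592.03 = -732.48
Services: 151.60 + 72.47 - 152.73 = 71.34
Trade balance = -732.48 + 71.34 = -661.14
(Excluded from the trade balance — primary income: compensation earned by residents employed abroad 26.80, interest paid on external government debt 88.47, interest received on holdings of foreign bonds 120.05; financial account: acquisition of a foreign subsidiary by a resident firm (outward FDI) 294.56, purchases of foreign government bonds by domestic residents 282.91, increase in resident deposits held at foreign banks 78.86; secondary income: official development assistance provided to other countries 26.55; capital account: sale of embassy land to a foreign government 18.56.)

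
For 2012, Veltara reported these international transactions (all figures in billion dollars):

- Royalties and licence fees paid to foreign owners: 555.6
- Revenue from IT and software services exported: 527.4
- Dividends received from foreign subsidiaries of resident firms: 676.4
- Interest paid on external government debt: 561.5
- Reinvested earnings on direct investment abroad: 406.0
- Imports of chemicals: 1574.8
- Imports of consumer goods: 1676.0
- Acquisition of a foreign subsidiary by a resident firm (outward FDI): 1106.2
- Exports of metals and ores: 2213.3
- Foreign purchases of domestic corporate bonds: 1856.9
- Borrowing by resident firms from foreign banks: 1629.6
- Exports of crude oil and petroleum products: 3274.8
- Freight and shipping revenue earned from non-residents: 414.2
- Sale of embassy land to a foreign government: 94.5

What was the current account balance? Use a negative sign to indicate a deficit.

3144.2

Goods: 2213.3 - 1676.0 + 3274.8 - 1574.8 = 2237.3
Services: 414.2 + 527.4 - 555.6 = 386.0
Primary income: -561.5 + 406.0 + 676.4 = 520.9
Current account = 2237.3 + 386.0 + 520.9 = 3144.2
(Excluded from the current account — financial account: acquisition of a foreign subsidiary by a resident firm (outward FDI) 1106.2, foreign purchases of domestic corporate bonds 1856.9, borrowing by resident firms from foreign banks 1629.6; capital account: sale of embassy land to a foreign government 94.5.)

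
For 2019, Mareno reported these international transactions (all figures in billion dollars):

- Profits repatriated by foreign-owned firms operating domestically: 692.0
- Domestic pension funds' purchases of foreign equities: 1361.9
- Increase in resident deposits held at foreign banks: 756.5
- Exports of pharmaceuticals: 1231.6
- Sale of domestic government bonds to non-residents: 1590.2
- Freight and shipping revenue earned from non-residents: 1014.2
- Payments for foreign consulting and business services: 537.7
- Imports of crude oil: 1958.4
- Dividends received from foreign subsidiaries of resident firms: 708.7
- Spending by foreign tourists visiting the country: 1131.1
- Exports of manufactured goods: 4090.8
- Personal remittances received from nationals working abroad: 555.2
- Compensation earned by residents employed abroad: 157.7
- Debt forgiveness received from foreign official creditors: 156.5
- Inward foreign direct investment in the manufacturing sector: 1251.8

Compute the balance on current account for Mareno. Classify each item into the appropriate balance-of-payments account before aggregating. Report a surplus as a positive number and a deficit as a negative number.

Goods: 4090.8 - 1958.4 + 1231.6 = 3364.0
Services: 1131.1 - 537.7 + 1014.2 = 1607.6
Primary income: -692.0 + 157.7 + 708.7 = 174.4
Secondary income: 555.2
Current account = 3364.0 + 1607.6 + 174.4 + 555.2 = 5701.2
(Excluded from the current account — financial account: domestic pension funds' purchases of foreign equities 1361.9, increase in resident deposits held at foreign banks 756.5, sale of domestic government bonds to non-residents 1590.2, inward foreign direct investment in the manufacturing sector 1251.8; capital account: debt forgiveness received from foreign official creditors 156.5.)

5701.2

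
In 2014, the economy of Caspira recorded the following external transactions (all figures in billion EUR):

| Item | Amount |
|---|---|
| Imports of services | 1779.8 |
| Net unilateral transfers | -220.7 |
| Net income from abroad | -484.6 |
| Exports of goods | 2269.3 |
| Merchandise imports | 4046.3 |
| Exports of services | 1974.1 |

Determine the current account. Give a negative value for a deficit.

Goods balance = 2269.3 - 4046.3 = -1777.0
Services balance = 1974.1 - 1779.8 = 194.3
Trade balance (goods + services) = -1777.0 + 194.3 = -1582.7
Net primary income = -484.6
Net secondary income = -220.7
Current account = -1582.7 + (-484.6) + (-220.7) = -2288.0

-2288.0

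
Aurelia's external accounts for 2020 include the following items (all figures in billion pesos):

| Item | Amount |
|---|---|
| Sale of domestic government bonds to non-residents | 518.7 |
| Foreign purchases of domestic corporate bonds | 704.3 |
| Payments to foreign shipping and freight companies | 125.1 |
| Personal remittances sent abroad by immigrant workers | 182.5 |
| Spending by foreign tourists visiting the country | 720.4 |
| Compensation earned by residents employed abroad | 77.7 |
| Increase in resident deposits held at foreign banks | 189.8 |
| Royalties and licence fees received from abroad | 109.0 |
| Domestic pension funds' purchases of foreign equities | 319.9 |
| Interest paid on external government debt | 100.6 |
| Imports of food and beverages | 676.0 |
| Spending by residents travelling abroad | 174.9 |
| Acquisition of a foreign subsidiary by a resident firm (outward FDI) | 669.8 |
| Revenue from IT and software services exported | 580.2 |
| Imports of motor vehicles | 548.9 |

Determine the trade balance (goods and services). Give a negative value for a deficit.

Goods: -548.9 - 676.0 = -1224.9
Services: -174.9 - 125.1 + 580.2 + 109.0 + 720.4 = 1109.6
Trade balance = -1224.9 + 1109.6 = -115.3
(Excluded from the trade balance — financial account: sale of domestic government bonds to non-residents 518.7, foreign purchases of domestic corporate bonds 704.3, increase in resident deposits held at foreign banks 189.8, domestic pension funds' purchases of foreign equities 319.9, acquisition of a foreign subsidiary by a resident firm (outward FDI) 669.8; secondary income: personal remittances sent abroad by immigrant workers 182.5; primary income: compensation earned by residents employed abroad 77.7, interest paid on external government debt 100.6.)

-115.3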